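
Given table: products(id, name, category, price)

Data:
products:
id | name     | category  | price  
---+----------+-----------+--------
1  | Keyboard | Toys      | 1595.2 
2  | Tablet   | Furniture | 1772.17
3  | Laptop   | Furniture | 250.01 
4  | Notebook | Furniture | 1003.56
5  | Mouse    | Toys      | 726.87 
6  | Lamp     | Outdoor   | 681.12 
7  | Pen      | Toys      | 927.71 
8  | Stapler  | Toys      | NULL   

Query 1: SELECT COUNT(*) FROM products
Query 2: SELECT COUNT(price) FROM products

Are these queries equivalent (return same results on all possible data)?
No, not equivalent

Query 1 returns: [(8,)]
Query 2 returns: [(7,)]

Reason: COUNT(*) includes NULLs, COUNT(column) excludes them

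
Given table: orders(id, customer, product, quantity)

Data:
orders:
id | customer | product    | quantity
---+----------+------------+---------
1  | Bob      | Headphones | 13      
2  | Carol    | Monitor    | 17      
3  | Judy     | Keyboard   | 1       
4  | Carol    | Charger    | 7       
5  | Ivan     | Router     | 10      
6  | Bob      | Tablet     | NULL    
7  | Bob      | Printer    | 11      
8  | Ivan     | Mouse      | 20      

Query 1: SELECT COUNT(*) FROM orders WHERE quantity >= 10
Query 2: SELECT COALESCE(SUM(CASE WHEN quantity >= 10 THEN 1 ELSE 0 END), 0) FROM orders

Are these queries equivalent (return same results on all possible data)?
Yes, equivalent

Both queries return: [(5,)]

Reason: COUNT with WHERE vs conditional SUM (COALESCE handles empty-table NULL)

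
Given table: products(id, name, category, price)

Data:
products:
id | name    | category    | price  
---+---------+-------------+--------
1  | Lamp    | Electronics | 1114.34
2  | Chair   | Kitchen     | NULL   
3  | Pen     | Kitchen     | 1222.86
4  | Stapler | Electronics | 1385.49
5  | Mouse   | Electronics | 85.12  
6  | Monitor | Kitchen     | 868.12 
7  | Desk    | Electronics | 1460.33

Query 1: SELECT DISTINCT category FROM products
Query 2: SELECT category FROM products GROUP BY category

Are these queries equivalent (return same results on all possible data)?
Yes, equivalent

Both queries return: [('Electronics',), ('Kitchen',)]

Reason: Both get unique categorys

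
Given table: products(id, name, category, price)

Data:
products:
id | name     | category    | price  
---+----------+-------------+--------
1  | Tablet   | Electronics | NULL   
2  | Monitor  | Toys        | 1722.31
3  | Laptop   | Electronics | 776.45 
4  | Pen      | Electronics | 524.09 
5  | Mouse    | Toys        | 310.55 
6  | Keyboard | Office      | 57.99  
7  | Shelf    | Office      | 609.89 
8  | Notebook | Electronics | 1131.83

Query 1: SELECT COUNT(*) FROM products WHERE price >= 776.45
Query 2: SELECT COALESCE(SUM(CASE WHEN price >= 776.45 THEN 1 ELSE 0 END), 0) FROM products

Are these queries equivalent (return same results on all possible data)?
Yes, equivalent

Both queries return: [(3,)]

Reason: COUNT with WHERE vs conditional SUM (COALESCE handles empty-table NULL)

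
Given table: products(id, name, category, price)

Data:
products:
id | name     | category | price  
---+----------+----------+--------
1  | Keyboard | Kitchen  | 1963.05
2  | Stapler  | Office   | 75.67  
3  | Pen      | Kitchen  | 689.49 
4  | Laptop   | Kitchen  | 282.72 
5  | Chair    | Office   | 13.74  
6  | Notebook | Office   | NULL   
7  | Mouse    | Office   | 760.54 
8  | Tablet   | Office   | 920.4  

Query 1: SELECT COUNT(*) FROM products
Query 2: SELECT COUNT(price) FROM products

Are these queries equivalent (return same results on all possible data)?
No, not equivalent

Query 1 returns: [(8,)]
Query 2 returns: [(7,)]

Reason: COUNT(*) includes NULLs, COUNT(column) excludes them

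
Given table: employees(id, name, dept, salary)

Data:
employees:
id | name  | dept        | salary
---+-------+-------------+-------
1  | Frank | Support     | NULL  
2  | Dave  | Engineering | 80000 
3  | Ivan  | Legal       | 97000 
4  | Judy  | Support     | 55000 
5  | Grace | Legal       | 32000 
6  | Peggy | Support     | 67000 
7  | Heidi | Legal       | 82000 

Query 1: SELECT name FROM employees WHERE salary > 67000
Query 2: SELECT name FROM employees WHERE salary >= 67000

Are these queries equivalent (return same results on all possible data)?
No, not equivalent

Query 1 returns: [('Dave',), ('Ivan',), ('Heidi',)]
Query 2 returns: [('Dave',), ('Ivan',), ('Peggy',), ('Heidi',)]

Reason: > vs >= gives different results when salary = 67000 exists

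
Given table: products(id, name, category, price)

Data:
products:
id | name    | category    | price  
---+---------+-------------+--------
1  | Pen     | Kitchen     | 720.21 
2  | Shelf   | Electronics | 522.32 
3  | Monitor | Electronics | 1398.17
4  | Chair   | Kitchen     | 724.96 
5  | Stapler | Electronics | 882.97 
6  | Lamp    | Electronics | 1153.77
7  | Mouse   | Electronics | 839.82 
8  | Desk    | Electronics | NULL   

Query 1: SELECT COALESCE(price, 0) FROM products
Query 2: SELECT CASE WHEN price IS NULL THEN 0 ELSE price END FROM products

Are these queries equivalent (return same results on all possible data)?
Yes, equivalent

Both queries return: [(0,), (522.32,), (720.21,), (724.96,), (839.82,), (882.97,), (1153.77,), (1398.17,)]

Reason: COALESCE vs CASE for NULL handling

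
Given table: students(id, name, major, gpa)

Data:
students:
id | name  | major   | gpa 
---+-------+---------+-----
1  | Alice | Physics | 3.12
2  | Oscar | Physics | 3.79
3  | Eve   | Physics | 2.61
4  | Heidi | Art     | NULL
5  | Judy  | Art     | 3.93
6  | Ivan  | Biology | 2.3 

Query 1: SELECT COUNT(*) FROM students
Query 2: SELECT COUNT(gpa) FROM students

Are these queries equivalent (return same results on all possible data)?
No, not equivalent

Query 1 returns: [(6,)]
Query 2 returns: [(5,)]

Reason: COUNT(*) includes NULLs, COUNT(column) excludes them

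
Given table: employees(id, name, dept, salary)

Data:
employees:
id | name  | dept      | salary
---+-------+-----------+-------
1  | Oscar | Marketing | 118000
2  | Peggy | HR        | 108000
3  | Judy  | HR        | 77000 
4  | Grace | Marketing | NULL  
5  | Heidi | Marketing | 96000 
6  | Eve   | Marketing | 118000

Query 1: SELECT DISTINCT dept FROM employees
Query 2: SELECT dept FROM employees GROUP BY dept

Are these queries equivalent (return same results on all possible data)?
Yes, equivalent

Both queries return: [('HR',), ('Marketing',)]

Reason: Both get unique depts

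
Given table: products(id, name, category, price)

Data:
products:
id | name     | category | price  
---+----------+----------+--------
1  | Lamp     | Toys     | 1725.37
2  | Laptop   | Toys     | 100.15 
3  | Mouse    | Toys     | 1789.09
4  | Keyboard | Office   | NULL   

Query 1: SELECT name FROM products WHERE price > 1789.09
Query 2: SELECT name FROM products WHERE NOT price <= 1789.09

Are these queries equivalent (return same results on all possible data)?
Yes, equivalent

Both queries return: []

Reason: Both filter price > 1789.09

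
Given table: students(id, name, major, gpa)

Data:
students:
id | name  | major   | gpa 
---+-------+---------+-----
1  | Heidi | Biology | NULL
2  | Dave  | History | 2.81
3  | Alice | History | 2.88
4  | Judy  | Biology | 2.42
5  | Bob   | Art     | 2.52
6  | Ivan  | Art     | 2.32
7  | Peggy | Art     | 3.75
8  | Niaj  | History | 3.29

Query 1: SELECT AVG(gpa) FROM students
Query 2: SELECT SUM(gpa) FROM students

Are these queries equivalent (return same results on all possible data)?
No, not equivalent

Query 1 returns: [(2.8557142857142854,)]
Query 2 returns: [(19.99,)]

Reason: AVG vs SUM give different aggregate values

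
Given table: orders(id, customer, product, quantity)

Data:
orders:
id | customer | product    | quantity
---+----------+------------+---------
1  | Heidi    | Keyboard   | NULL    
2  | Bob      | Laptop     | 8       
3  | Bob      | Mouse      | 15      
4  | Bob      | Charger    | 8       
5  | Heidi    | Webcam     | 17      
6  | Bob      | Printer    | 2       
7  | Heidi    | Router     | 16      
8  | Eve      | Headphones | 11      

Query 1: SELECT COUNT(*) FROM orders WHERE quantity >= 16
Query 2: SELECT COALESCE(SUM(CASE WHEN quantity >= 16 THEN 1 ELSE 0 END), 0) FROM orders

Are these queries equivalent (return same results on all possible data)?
Yes, equivalent

Both queries return: [(2,)]

Reason: COUNT with WHERE vs conditional SUM (COALESCE handles empty-table NULL)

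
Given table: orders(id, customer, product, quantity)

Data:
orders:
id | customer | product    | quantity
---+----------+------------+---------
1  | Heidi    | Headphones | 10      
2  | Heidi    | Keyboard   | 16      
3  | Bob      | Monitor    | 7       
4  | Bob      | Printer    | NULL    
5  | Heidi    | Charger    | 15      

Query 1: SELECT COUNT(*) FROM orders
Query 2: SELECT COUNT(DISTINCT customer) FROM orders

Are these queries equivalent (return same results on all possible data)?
No, not equivalent

Query 1 returns: [(5,)]
Query 2 returns: [(2,)]

Reason: COUNT(*) counts rows, COUNT(DISTINCT customer) counts unique customers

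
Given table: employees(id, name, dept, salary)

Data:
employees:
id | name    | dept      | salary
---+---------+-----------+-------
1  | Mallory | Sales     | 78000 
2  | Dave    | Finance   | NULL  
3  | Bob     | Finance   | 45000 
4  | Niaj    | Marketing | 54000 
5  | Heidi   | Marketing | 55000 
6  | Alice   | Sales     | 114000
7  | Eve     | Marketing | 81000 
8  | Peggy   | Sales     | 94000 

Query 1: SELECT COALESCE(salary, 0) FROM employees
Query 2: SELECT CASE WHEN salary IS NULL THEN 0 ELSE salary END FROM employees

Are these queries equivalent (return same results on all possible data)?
Yes, equivalent

Both queries return: [(0,), (45000,), (54000,), (55000,), (78000,), (81000,), (94000,), (114000,)]

Reason: COALESCE vs CASE for NULL handling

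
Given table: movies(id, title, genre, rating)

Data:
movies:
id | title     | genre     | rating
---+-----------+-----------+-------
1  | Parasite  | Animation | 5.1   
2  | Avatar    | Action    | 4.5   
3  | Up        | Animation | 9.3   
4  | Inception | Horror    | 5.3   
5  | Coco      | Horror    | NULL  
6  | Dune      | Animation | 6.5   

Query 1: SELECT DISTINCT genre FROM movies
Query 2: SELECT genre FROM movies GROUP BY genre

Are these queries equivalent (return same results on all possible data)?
Yes, equivalent

Both queries return: [('Action',), ('Animation',), ('Horror',)]

Reason: Both get unique genres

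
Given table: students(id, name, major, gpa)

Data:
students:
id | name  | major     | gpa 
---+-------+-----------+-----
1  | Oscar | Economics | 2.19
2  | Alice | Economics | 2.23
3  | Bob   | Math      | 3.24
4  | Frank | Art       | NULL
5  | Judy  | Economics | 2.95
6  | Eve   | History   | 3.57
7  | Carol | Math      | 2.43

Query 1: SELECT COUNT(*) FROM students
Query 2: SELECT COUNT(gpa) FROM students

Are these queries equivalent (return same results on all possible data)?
No, not equivalent

Query 1 returns: [(7,)]
Query 2 returns: [(6,)]

Reason: COUNT(*) includes NULLs, COUNT(column) excludes them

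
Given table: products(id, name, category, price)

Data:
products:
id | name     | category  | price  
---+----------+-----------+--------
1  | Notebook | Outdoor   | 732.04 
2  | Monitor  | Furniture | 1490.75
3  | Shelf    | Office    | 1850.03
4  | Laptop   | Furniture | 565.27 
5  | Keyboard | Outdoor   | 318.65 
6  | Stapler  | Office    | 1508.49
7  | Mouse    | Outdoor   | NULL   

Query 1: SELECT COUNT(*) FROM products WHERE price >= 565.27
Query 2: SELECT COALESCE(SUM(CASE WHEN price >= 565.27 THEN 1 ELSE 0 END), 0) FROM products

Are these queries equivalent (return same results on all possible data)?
Yes, equivalent

Both queries return: [(5,)]

Reason: COUNT with WHERE vs conditional SUM (COALESCE handles empty-table NULL)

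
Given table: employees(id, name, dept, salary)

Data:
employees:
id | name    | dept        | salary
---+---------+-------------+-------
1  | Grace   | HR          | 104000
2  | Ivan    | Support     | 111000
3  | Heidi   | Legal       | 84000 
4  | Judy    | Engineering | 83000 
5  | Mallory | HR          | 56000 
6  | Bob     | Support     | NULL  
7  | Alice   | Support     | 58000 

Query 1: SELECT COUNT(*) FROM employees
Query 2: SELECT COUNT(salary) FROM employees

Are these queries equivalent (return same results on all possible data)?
No, not equivalent

Query 1 returns: [(7,)]
Query 2 returns: [(6,)]

Reason: COUNT(*) includes NULLs, COUNT(column) excludes them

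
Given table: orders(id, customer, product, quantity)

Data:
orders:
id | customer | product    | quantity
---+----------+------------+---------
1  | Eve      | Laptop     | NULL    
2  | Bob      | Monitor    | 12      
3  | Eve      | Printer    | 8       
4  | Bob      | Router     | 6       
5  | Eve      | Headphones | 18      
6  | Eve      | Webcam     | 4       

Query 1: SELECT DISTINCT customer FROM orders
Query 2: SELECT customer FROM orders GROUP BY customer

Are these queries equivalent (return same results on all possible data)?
Yes, equivalent

Both queries return: [('Bob',), ('Eve',)]

Reason: Both get unique customers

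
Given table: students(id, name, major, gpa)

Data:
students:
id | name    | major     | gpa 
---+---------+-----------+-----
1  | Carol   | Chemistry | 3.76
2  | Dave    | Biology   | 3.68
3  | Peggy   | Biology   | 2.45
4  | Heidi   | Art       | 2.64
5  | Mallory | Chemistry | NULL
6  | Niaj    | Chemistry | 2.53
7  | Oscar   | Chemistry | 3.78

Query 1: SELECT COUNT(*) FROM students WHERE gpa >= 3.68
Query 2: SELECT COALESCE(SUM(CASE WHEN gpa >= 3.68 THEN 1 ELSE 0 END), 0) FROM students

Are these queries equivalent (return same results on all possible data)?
Yes, equivalent

Both queries return: [(3,)]

Reason: COUNT with WHERE vs conditional SUM (COALESCE handles empty-table NULL)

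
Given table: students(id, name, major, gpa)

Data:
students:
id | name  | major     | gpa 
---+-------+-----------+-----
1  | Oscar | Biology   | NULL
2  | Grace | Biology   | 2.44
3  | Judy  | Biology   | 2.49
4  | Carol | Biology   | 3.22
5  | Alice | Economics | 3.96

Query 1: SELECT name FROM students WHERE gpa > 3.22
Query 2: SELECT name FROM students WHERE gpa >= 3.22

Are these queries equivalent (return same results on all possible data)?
No, not equivalent

Query 1 returns: [('Alice',)]
Query 2 returns: [('Carol',), ('Alice',)]

Reason: > vs >= gives different results when gpa = 3.22 exists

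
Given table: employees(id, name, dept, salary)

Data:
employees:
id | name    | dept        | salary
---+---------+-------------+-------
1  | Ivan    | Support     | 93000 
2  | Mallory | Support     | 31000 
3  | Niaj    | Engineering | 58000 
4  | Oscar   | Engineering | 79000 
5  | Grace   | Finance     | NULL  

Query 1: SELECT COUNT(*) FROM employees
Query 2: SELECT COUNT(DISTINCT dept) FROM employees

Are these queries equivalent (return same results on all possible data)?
No, not equivalent

Query 1 returns: [(5,)]
Query 2 returns: [(3,)]

Reason: COUNT(*) counts rows, COUNT(DISTINCT dept) counts unique depts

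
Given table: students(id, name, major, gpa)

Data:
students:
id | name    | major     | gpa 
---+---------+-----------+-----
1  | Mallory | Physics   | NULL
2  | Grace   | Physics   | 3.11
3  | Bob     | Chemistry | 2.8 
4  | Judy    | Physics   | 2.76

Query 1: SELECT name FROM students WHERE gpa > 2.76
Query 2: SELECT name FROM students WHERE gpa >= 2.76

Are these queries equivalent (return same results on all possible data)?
No, not equivalent

Query 1 returns: [('Grace',), ('Bob',)]
Query 2 returns: [('Grace',), ('Bob',), ('Judy',)]

Reason: > vs >= gives different results when gpa = 2.76 exists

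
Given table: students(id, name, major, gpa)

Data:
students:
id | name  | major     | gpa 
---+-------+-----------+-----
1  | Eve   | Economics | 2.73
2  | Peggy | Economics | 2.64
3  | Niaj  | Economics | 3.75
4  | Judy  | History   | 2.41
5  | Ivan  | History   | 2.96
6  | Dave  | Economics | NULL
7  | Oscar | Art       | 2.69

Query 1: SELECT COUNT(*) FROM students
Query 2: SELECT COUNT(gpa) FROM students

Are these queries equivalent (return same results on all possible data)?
No, not equivalent

Query 1 returns: [(7,)]
Query 2 returns: [(6,)]

Reason: COUNT(*) includes NULLs, COUNT(column) excludes them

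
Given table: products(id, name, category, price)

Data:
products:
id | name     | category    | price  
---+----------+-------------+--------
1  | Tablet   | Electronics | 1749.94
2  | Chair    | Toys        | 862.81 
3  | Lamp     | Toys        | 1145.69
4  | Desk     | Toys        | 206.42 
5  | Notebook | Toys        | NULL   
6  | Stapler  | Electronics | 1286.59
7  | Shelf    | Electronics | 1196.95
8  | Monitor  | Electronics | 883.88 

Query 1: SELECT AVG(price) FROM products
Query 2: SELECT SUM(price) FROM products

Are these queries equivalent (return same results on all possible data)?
No, not equivalent

Query 1 returns: [(1047.4685714285713,)]
Query 2 returns: [(7332.28,)]

Reason: AVG vs SUM give different aggregate values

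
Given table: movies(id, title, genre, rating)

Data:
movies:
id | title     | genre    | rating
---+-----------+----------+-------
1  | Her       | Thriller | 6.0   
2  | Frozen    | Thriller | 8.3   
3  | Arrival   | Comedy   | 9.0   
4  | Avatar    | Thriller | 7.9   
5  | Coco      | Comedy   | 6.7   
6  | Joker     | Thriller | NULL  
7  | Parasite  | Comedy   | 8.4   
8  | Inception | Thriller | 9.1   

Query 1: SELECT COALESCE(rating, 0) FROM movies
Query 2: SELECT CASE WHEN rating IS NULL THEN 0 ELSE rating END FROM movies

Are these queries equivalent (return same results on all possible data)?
Yes, equivalent

Both queries return: [(0,), (6.0,), (6.7,), (7.9,), (8.3,), (8.4,), (9.0,), (9.1,)]

Reason: COALESCE vs CASE for NULL handling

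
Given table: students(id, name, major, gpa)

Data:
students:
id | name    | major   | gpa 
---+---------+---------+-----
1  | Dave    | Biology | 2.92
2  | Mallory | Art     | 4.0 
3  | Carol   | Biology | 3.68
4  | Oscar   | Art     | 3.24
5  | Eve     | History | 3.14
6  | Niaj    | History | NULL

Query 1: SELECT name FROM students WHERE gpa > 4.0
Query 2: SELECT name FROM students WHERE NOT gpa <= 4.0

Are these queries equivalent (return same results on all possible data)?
Yes, equivalent

Both queries return: []

Reason: Both filter gpa > 4.0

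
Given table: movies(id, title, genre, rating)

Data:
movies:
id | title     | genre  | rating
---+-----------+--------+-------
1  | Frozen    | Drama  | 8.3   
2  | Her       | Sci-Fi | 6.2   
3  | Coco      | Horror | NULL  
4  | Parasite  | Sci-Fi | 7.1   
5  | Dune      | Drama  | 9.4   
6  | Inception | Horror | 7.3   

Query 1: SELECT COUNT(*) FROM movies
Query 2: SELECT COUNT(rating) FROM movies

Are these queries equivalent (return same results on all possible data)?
No, not equivalent

Query 1 returns: [(6,)]
Query 2 returns: [(5,)]

Reason: COUNT(*) includes NULLs, COUNT(column) excludes them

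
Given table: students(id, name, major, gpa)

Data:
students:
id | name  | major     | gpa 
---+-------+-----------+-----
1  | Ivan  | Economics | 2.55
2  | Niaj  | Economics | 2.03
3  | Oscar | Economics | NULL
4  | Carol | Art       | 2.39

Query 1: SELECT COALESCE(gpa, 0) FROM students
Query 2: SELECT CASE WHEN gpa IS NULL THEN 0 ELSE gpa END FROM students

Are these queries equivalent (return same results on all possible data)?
Yes, equivalent

Both queries return: [(0,), (2.03,), (2.39,), (2.55,)]

Reason: COALESCE vs CASE for NULL handling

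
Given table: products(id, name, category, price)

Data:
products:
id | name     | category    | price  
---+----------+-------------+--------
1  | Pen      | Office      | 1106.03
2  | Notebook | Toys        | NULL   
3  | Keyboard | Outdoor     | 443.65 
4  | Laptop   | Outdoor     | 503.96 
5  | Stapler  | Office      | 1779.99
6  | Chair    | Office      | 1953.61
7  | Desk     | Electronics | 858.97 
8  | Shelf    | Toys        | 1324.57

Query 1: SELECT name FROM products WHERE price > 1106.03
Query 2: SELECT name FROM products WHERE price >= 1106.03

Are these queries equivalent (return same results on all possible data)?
No, not equivalent

Query 1 returns: [('Stapler',), ('Chair',), ('Shelf',)]
Query 2 returns: [('Pen',), ('Stapler',), ('Chair',), ('Shelf',)]

Reason: > vs >= gives different results when price = 1106.03 exists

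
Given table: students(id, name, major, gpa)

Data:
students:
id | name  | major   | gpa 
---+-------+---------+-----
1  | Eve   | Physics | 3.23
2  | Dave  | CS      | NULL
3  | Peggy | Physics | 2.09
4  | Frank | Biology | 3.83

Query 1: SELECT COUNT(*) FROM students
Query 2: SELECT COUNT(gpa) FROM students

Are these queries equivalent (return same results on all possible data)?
No, not equivalent

Query 1 returns: [(4,)]
Query 2 returns: [(3,)]

Reason: COUNT(*) includes NULLs, COUNT(column) excludes them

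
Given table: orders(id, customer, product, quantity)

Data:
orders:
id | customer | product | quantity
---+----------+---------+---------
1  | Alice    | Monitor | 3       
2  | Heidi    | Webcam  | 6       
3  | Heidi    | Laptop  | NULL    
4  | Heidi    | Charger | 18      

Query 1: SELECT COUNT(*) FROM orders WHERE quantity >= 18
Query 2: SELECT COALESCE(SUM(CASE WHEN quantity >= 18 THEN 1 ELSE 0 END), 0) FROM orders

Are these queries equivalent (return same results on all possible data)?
Yes, equivalent

Both queries return: [(1,)]

Reason: COUNT with WHERE vs conditional SUM (COALESCE handles empty-table NULL)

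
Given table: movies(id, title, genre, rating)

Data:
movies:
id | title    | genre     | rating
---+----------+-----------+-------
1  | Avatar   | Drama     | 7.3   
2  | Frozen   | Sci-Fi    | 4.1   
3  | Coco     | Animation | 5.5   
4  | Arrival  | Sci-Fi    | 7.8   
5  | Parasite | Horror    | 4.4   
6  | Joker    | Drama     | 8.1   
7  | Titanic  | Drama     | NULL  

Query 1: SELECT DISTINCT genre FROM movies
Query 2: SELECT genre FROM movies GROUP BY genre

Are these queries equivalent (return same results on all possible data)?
Yes, equivalent

Both queries return: [('Animation',), ('Drama',), ('Horror',), ('Sci-Fi',)]

Reason: Both get unique genres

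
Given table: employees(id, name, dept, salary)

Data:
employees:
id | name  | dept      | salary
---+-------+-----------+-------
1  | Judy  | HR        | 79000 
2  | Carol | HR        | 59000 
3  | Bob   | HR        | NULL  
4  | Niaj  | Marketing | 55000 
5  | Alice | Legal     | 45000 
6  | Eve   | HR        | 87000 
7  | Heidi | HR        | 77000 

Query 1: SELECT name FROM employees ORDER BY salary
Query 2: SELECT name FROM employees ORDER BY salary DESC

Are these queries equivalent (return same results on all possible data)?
No, not equivalent

Query 1 returns: [('Bob',), ('Alice',), ('Niaj',), ('Carol',), ('Heidi',), ('Judy',), ('Eve',)]
Query 2 returns: [('Eve',), ('Judy',), ('Heidi',), ('Carol',), ('Niaj',), ('Alice',), ('Bob',)]

Reason: ASC vs DESC gives opposite ordering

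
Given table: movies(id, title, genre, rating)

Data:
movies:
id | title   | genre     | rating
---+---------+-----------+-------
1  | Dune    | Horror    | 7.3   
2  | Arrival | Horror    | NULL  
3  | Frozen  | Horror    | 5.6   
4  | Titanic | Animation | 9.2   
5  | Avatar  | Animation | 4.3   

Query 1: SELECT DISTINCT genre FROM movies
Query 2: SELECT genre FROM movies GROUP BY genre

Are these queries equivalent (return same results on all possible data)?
Yes, equivalent

Both queries return: [('Animation',), ('Horror',)]

Reason: Both get unique genres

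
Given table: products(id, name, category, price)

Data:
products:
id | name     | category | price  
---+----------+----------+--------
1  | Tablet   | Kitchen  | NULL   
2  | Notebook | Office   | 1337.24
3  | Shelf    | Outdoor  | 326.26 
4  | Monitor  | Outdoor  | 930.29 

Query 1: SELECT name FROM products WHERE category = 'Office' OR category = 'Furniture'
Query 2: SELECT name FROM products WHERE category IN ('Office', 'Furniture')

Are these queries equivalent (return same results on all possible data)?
Yes, equivalent

Both queries return: [('Notebook',)]

Reason: OR vs IN are equivalent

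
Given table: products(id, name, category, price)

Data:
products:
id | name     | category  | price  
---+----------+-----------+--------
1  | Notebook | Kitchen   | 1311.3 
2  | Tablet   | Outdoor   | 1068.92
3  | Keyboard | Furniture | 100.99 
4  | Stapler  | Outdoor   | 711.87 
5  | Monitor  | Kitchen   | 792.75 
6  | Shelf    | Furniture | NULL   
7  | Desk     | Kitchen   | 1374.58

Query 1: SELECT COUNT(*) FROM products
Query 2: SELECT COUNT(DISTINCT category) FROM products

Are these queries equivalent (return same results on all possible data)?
No, not equivalent

Query 1 returns: [(7,)]
Query 2 returns: [(3,)]

Reason: COUNT(*) counts rows, COUNT(DISTINCT category) counts unique categorys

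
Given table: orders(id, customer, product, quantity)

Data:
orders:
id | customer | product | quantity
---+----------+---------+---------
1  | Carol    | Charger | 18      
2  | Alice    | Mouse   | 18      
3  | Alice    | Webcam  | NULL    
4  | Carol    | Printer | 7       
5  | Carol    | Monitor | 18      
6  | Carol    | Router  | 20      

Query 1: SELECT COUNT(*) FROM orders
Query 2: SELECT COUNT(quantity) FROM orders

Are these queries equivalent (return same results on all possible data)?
No, not equivalent

Query 1 returns: [(6,)]
Query 2 returns: [(5,)]

Reason: COUNT(*) includes NULLs, COUNT(column) excludes them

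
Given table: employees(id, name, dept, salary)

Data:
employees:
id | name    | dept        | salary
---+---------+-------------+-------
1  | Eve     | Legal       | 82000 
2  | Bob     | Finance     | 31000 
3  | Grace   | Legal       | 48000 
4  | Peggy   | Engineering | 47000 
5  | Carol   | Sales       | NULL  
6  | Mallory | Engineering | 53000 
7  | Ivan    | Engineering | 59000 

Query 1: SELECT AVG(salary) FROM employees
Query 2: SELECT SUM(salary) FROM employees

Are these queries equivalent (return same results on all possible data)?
No, not equivalent

Query 1 returns: [(53333.333333333336,)]
Query 2 returns: [(320000,)]

Reason: AVG vs SUM give different aggregate values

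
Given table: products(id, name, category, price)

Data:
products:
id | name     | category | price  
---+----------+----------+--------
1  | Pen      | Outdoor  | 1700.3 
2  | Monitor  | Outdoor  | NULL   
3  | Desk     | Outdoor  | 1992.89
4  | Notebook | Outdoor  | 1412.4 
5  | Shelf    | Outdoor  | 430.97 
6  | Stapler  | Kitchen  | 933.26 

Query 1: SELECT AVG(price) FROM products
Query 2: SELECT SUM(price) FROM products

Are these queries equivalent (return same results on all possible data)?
No, not equivalent

Query 1 returns: [(1293.964,)]
Query 2 returns: [(6469.82,)]

Reason: AVG vs SUM give different aggregate values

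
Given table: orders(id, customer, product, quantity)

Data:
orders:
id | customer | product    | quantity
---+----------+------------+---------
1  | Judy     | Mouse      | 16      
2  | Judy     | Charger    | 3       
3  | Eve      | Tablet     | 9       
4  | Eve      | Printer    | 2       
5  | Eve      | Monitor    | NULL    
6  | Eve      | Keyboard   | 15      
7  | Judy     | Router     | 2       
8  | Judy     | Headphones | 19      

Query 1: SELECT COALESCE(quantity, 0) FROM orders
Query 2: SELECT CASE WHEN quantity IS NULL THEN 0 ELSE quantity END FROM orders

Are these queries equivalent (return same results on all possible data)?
Yes, equivalent

Both queries return: [(0,), (2,), (2,), (3,), (9,), (15,), (16,), (19,)]

Reason: COALESCE vs CASE for NULL handling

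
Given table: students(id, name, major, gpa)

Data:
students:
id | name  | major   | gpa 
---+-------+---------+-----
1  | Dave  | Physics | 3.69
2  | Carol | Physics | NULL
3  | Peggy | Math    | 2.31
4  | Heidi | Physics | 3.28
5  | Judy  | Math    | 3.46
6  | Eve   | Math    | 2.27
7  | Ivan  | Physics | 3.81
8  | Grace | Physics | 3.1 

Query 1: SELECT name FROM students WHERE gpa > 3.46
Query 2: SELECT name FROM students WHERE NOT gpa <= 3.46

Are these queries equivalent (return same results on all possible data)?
Yes, equivalent

Both queries return: [('Dave',), ('Ivan',)]

Reason: Both filter gpa > 3.46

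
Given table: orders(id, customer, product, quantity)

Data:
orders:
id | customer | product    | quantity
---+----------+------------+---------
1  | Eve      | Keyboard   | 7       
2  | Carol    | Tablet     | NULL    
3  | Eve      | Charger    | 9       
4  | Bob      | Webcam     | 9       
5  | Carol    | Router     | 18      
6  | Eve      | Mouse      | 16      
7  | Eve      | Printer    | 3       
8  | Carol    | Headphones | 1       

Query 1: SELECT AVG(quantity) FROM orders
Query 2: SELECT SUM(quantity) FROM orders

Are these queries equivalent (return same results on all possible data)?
No, not equivalent

Query 1 returns: [(9.0,)]
Query 2 returns: [(63,)]

Reason: AVG vs SUM give different aggregate values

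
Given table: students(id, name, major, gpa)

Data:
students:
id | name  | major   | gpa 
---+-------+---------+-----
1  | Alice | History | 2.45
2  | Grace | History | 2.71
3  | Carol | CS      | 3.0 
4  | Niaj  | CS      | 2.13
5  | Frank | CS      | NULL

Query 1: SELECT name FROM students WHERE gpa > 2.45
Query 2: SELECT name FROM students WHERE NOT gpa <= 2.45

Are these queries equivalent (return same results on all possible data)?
Yes, equivalent

Both queries return: [('Carol',), ('Grace',)]

Reason: Both filter gpa > 2.45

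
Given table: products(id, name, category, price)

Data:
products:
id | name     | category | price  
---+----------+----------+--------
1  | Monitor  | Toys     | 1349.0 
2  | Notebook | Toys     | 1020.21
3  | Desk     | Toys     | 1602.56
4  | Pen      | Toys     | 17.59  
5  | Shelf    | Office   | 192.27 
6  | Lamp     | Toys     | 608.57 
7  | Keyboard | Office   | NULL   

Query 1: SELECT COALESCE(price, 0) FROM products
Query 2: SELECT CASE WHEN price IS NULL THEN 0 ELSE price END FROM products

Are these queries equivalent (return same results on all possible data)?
Yes, equivalent

Both queries return: [(0,), (17.59,), (192.27,), (608.57,), (1020.21,), (1349.0,), (1602.56,)]

Reason: COALESCE vs CASE for NULL handling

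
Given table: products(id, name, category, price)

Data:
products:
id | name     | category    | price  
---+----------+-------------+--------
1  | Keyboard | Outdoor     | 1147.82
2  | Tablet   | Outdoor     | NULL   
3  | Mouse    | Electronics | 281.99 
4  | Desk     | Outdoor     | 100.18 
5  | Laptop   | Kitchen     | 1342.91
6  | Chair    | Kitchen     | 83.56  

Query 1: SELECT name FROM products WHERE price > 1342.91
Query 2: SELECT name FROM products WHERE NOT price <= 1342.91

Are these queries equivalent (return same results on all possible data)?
Yes, equivalent

Both queries return: []

Reason: Both filter price > 1342.91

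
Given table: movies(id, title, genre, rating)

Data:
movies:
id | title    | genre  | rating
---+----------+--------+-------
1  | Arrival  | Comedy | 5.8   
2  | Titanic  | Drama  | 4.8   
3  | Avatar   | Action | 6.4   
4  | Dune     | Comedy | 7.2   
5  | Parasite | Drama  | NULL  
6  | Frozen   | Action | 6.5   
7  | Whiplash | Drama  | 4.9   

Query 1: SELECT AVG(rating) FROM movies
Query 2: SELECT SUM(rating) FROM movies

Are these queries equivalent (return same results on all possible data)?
No, not equivalent

Query 1 returns: [(5.933333333333334,)]
Query 2 returns: [(35.6,)]

Reason: AVG vs SUM give different aggregate values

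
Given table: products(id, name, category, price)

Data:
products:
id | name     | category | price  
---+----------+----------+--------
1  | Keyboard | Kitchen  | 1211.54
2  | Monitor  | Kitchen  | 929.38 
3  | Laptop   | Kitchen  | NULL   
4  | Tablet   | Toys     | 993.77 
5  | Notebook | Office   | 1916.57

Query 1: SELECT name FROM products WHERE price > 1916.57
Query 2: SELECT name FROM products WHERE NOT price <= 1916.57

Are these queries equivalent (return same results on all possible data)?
Yes, equivalent

Both queries return: []

Reason: Both filter price > 1916.57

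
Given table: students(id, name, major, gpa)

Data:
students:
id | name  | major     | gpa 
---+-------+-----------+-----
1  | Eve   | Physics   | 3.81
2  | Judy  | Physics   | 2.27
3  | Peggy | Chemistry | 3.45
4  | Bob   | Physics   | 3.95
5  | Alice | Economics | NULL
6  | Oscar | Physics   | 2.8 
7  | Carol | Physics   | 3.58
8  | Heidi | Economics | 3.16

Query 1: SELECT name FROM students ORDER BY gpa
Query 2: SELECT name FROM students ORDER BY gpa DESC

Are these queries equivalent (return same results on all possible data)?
No, not equivalent

Query 1 returns: [('Alice',), ('Judy',), ('Oscar',), ('Heidi',), ('Peggy',), ('Carol',), ('Eve',), ('Bob',)]
Query 2 returns: [('Bob',), ('Eve',), ('Carol',), ('Peggy',), ('Heidi',), ('Oscar',), ('Judy',), ('Alice',)]

Reason: ASC vs DESC gives opposite ordering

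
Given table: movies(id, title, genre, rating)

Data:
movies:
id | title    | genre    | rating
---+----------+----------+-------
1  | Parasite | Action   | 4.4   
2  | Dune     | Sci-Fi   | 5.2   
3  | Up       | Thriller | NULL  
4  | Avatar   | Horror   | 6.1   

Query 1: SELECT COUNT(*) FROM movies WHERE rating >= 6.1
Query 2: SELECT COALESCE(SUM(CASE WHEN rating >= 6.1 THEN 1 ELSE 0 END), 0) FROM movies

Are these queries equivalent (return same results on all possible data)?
Yes, equivalent

Both queries return: [(1,)]

Reason: COUNT with WHERE vs conditional SUM (COALESCE handles empty-table NULL)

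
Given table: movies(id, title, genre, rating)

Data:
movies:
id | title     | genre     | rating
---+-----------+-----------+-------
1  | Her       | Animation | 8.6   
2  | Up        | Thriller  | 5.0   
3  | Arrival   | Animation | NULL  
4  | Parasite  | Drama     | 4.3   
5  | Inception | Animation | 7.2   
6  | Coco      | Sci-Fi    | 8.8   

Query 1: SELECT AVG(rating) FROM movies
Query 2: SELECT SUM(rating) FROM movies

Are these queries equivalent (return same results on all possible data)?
No, not equivalent

Query 1 returns: [(6.779999999999999,)]
Query 2 returns: [(33.9,)]

Reason: AVG vs SUM give different aggregate values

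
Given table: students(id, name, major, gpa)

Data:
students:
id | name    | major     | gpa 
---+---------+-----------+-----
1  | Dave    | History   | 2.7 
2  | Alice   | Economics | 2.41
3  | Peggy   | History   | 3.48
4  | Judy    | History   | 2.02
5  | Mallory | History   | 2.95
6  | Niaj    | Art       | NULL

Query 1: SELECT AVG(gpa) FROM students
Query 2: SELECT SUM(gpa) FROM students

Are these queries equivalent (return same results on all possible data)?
No, not equivalent

Query 1 returns: [(2.712,)]
Query 2 returns: [(13.56,)]

Reason: AVG vs SUM give different aggregate values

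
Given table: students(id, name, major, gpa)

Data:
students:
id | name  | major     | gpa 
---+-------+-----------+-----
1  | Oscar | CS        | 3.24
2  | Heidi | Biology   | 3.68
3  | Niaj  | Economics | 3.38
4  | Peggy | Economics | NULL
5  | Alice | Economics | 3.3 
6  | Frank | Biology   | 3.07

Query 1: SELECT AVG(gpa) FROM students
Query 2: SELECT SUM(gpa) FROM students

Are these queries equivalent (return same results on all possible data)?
No, not equivalent

Query 1 returns: [(3.3340000000000005,)]
Query 2 returns: [(16.67,)]

Reason: AVG vs SUM give different aggregate values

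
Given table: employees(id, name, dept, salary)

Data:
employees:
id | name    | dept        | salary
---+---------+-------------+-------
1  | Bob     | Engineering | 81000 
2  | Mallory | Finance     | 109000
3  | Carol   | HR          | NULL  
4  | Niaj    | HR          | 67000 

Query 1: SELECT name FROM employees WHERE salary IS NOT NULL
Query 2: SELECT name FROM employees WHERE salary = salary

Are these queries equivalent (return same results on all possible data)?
Yes, equivalent

Both queries return: [('Bob',), ('Mallory',), ('Niaj',)]

Reason: IS NOT NULL vs self-equality (both exclude NULLs)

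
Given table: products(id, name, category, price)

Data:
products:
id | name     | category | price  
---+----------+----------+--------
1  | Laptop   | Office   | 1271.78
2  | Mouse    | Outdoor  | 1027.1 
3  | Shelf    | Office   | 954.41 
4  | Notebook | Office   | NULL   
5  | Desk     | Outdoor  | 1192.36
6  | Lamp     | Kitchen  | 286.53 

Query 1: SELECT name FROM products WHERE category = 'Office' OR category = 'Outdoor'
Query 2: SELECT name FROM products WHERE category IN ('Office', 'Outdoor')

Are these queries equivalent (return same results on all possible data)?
Yes, equivalent

Both queries return: [('Desk',), ('Laptop',), ('Mouse',), ('Notebook',), ('Shelf',)]

Reason: OR vs IN are equivalent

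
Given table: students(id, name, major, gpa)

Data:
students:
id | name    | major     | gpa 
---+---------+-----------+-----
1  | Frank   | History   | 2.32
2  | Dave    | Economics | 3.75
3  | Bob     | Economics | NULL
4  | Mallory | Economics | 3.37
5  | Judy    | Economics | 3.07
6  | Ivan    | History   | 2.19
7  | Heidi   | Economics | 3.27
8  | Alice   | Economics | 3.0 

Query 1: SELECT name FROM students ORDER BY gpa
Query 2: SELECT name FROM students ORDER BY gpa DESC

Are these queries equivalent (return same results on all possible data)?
No, not equivalent

Query 1 returns: [('Bob',), ('Ivan',), ('Frank',), ('Alice',), ('Judy',), ('Heidi',), ('Mallory',), ('Dave',)]
Query 2 returns: [('Dave',), ('Mallory',), ('Heidi',), ('Judy',), ('Alice',), ('Frank',), ('Ivan',), ('Bob',)]

Reason: ASC vs DESC gives opposite ordering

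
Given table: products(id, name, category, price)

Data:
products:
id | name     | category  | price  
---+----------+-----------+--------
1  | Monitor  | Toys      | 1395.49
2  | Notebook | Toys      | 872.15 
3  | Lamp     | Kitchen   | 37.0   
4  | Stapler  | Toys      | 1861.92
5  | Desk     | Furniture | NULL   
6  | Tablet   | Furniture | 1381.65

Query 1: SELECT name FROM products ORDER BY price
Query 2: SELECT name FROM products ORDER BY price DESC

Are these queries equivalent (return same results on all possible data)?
No, not equivalent

Query 1 returns: [('Desk',), ('Lamp',), ('Notebook',), ('Tablet',), ('Monitor',), ('Stapler',)]
Query 2 returns: [('Stapler',), ('Monitor',), ('Tablet',), ('Notebook',), ('Lamp',), ('Desk',)]

Reason: ASC vs DESC gives opposite ordering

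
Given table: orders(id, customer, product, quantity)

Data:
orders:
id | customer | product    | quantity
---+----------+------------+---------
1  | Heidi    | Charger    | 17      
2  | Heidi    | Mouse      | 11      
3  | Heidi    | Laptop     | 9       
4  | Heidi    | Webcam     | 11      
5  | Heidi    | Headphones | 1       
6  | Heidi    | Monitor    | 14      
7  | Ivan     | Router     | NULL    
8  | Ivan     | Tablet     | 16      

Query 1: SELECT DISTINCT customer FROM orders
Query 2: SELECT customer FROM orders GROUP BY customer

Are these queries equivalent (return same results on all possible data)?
Yes, equivalent

Both queries return: [('Heidi',), ('Ivan',)]

Reason: Both get unique customers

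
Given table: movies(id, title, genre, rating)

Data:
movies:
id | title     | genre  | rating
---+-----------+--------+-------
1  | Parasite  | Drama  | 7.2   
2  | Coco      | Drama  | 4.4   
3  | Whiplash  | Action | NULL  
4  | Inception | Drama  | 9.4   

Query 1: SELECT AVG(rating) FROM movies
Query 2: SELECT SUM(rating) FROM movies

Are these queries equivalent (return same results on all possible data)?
No, not equivalent

Query 1 returns: [(7.0,)]
Query 2 returns: [(21.0,)]

Reason: AVG vs SUM give different aggregate values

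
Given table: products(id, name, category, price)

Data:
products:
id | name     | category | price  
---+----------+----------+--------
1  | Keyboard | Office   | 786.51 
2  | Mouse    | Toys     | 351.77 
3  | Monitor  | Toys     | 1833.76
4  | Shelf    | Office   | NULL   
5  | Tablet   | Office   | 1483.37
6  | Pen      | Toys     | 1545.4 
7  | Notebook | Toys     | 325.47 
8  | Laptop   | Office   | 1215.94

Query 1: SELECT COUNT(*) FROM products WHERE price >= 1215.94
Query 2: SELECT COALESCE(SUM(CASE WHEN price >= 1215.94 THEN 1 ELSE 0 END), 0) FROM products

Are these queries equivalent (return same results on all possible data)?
Yes, equivalent

Both queries return: [(4,)]

Reason: COUNT with WHERE vs conditional SUM (COALESCE handles empty-table NULL)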